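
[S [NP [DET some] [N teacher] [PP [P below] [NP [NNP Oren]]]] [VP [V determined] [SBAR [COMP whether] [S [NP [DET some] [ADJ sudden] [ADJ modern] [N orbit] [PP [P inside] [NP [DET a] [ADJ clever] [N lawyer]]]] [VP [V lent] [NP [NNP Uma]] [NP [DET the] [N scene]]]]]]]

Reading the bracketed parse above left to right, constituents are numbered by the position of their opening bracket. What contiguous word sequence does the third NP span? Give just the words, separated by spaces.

some sudden modern orbit inside a clever lawyer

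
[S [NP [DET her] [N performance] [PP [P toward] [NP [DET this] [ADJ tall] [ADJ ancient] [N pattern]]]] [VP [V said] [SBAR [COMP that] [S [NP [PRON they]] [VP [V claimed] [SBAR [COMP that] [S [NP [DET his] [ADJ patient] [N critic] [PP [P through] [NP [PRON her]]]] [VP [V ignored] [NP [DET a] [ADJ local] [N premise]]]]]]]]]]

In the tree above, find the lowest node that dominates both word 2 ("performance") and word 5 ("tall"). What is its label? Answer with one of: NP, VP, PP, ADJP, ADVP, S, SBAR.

NP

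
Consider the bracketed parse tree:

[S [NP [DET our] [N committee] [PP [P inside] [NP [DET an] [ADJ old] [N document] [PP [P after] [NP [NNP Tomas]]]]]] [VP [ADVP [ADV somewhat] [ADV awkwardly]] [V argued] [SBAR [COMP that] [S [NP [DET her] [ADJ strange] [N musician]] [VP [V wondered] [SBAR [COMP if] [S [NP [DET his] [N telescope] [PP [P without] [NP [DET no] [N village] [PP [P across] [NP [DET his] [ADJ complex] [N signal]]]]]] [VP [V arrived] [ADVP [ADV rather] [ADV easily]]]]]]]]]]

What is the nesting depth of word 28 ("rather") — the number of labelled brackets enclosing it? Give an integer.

10

Path from the root down to the word: S → VP → SBAR → S → VP → SBAR → S → VP → ADVP → ADV. That is 10 enclosing brackets.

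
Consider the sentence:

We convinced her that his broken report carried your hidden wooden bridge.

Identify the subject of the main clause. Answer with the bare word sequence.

In the main clause the verb is "convinced"; the NP preceding it, "we", is the subject.

we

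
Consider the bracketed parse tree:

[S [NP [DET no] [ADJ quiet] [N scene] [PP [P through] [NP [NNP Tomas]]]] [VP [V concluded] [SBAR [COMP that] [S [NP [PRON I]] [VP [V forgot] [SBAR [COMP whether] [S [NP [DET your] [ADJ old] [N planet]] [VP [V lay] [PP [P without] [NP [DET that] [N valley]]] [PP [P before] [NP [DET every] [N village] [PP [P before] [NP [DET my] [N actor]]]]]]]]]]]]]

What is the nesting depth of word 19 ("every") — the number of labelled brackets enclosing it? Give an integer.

Counting open brackets not yet closed at "every": [S [VP [SBAR [S [VP [SBAR [S [VP [PP [NP [DET = 11.

11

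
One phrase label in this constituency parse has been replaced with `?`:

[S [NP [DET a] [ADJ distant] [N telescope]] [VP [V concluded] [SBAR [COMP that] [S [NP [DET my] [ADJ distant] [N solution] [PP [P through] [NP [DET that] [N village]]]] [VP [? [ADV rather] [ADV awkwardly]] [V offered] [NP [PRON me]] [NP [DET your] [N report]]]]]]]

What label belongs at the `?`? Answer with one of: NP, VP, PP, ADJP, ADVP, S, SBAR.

ADVP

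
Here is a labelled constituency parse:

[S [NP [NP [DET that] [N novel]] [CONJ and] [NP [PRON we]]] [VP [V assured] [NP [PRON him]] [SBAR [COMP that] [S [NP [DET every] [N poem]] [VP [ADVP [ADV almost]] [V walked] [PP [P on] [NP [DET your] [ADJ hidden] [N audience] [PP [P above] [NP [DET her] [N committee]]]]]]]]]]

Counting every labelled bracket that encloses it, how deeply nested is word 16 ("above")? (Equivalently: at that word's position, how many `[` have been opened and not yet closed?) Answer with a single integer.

Counting open brackets not yet closed at "above": [S [VP [SBAR [S [VP [PP [NP [PP [P = 9.

9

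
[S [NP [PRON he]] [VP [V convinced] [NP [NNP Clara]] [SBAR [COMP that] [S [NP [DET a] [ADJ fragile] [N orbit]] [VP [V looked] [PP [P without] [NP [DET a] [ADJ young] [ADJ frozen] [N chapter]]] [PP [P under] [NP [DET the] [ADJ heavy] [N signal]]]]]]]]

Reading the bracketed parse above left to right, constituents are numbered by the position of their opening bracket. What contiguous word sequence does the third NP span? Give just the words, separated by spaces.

In left-to-right order the NP constituents are "he"; "Clara"; "a fragile orbit"; "a young frozen chapter"; "the heavy signal". Number 3 is "a fragile orbit".

a fragile orbit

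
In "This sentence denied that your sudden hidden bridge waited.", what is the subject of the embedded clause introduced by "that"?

The subject of the embedded clause introduced by "that" is the NP immediately before the verb "waited": "your sudden hidden bridge".

your sudden hidden bridge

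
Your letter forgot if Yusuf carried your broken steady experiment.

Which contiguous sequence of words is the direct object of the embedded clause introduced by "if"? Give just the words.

The verb of the embedded clause introduced by "if" is "carried"; its direct object is the NP "your broken steady experiment".

your broken steady experiment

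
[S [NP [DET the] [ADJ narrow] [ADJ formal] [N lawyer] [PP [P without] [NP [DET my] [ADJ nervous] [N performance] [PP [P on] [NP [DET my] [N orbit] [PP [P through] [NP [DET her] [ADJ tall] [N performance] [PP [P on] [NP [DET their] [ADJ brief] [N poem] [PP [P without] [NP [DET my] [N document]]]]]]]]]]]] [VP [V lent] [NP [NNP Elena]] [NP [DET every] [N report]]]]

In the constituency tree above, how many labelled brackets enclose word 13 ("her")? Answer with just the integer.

9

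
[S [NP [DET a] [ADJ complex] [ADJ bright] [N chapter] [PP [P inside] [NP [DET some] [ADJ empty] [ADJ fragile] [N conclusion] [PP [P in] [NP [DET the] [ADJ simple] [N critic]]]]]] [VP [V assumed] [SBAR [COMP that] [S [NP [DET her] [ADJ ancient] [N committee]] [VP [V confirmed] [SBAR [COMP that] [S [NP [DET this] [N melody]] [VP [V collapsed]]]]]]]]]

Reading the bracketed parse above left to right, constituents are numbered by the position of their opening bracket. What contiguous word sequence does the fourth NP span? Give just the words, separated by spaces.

her ancient committee

The NP opening brackets appear, in order, over: "a complex bright chapter inside some empty fragile conclusion in the simple critic"; "some empty fragile conclusion in the simple critic"; "the simple critic"; "her ancient committee"; "this melody". The fourth one spans "her ancient committee".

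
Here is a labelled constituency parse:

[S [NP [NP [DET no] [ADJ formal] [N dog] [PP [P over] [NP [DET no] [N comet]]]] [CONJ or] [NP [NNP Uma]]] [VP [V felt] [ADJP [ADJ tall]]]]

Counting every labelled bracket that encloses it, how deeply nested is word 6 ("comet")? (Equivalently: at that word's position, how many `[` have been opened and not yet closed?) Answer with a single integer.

6

Counting open brackets not yet closed at "comet": [S [NP [NP [PP [NP [N = 6.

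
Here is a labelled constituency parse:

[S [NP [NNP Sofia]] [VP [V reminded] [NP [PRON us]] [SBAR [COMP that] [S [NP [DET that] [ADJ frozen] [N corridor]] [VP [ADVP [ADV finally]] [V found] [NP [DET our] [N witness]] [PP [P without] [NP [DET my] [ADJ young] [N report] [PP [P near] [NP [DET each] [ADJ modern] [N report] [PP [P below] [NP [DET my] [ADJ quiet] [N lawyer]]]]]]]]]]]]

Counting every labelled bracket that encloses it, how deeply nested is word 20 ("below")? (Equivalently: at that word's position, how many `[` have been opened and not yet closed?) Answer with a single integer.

11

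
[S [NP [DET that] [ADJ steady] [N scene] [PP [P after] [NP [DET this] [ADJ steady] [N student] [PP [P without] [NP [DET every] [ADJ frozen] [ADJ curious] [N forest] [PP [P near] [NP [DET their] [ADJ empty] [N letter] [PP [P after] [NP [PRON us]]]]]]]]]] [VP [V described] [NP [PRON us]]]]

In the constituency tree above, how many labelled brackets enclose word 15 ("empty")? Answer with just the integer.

The word sits inside ADJ, which is inside NP, inside PP, inside NP, inside PP, inside NP, inside PP, inside NP, inside S — 9 brackets in all.

9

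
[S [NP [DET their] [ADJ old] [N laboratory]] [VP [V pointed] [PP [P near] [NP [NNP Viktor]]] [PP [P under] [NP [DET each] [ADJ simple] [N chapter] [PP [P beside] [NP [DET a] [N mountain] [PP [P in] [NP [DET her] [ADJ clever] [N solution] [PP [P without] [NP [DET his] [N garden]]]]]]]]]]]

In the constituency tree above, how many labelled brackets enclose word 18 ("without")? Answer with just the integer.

10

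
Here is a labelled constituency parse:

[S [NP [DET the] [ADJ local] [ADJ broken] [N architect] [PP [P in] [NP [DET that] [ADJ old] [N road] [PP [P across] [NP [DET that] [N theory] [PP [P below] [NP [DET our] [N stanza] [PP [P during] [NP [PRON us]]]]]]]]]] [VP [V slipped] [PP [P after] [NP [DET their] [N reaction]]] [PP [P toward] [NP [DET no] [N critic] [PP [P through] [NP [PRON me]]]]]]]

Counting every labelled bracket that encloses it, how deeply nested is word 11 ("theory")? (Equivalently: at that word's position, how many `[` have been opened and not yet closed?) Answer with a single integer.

7

The word sits inside N, which is inside NP, inside PP, inside NP, inside PP, inside NP, inside S — 7 brackets in all.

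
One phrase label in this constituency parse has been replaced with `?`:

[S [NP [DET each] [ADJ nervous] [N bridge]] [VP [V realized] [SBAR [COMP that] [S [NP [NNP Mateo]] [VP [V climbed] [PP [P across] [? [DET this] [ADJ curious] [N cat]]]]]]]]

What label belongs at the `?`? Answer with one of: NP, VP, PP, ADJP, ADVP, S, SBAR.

NP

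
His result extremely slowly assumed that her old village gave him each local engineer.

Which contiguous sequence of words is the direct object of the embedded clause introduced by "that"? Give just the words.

The verb of the embedded clause introduced by "that" is "gave"; its direct object is the NP "each local engineer".

each local engineer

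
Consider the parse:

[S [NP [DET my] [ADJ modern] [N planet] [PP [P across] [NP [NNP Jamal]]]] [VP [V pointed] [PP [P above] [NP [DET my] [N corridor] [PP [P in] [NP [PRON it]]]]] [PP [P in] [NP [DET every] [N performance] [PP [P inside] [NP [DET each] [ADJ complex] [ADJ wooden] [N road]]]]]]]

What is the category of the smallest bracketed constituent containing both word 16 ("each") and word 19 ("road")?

NP

The smallest bracket enclosing both words is [NP each complex wooden road], so the label is NP.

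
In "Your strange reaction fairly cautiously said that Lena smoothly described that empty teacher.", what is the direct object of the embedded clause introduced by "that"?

that empty teacher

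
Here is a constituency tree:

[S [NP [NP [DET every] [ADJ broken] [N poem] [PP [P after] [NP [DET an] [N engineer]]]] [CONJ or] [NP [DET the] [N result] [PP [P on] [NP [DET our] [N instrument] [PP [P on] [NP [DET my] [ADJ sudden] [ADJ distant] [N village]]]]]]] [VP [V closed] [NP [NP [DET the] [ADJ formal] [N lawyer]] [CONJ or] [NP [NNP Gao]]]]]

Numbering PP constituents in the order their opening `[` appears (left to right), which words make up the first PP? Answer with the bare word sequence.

after an engineer

In left-to-right order the PP constituents are "after an engineer"; "on our instrument on my sudden distant village"; "on my sudden distant village". Number 1 is "after an engineer".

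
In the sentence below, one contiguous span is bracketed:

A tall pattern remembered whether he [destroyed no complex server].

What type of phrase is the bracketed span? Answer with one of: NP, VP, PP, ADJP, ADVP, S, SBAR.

VP

The bracketed span "destroyed no complex server" is headed by "destroyed", making it a verb phrase (VP).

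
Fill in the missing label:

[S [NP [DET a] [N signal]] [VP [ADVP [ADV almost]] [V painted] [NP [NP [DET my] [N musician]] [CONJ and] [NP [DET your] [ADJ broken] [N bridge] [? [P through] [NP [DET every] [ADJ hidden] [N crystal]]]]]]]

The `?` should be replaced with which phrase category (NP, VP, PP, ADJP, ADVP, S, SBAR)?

PP

The `?` node immediately contains: P 'through', NP. That is the internal structure of a prepositional phrase, so the label is PP.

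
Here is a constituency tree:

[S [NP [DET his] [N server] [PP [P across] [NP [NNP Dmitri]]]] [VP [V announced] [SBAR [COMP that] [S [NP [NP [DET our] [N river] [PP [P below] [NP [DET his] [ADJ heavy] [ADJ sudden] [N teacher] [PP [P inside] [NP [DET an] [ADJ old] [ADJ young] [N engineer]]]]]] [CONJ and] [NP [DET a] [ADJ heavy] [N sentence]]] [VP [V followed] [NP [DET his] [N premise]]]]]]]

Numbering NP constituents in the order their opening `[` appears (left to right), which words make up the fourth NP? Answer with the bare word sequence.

our river below his heavy sudden teacher inside an old young engineer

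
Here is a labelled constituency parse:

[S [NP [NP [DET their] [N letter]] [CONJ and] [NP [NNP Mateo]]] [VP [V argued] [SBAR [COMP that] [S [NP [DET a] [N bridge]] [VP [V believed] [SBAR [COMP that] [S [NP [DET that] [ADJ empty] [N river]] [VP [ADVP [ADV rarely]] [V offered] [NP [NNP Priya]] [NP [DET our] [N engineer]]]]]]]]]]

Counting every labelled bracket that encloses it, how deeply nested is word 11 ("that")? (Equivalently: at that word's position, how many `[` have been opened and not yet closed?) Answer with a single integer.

9

Path from the root down to the word: S → VP → SBAR → S → VP → SBAR → S → NP → DET. That is 9 enclosing brackets.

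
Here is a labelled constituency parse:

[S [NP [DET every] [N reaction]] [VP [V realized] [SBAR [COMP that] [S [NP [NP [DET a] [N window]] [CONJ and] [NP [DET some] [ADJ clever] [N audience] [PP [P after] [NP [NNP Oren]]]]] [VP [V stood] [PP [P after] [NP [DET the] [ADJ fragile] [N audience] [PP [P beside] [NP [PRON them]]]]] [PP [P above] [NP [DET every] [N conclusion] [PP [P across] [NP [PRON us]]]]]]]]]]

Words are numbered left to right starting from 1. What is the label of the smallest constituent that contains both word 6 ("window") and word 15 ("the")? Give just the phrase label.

S

Both words fall inside [S a window and some clever audience after Oren stood after the fragile audience beside them above every conclusion across us] (words 5–24), and no smaller constituent contains them both. Label: S.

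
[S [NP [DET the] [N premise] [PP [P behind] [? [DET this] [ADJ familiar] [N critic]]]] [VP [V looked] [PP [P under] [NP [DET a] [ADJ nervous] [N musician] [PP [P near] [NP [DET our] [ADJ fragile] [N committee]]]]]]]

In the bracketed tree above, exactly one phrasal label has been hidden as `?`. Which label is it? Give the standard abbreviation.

NP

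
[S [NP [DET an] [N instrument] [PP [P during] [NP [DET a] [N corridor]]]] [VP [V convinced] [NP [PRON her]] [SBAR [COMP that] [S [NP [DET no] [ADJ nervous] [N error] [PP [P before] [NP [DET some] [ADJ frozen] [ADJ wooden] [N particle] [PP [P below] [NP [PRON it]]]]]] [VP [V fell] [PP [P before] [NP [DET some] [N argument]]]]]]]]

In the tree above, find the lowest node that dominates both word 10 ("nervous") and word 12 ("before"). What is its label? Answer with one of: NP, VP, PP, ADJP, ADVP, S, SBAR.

NP

The smallest bracket enclosing both words is [NP no nervous error before some frozen wooden particle below it], so the label is NP.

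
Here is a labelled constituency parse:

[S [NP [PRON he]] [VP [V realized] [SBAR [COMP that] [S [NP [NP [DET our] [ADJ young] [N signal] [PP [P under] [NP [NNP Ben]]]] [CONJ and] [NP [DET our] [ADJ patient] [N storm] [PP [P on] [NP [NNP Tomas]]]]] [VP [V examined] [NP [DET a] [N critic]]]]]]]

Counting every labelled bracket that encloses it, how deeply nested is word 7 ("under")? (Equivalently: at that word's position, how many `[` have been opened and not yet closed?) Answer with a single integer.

Path from the root down to the word: S → VP → SBAR → S → NP → NP → PP → P. That is 8 enclosing brackets.

8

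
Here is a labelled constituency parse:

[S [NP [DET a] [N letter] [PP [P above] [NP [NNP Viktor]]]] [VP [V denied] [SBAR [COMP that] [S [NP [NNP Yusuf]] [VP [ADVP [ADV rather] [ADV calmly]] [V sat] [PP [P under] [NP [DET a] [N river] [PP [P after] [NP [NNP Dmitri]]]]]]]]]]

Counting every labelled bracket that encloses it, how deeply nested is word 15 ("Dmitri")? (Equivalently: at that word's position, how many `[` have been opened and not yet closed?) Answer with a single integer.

10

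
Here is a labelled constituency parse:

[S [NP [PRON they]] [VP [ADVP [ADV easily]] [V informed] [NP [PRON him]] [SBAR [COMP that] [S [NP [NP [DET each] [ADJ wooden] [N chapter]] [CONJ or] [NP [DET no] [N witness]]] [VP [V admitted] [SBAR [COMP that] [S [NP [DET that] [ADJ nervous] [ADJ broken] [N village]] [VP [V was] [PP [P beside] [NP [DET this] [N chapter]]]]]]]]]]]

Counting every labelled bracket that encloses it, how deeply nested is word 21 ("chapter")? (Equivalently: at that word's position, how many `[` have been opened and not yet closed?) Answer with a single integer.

Counting open brackets not yet closed at "chapter": [S [VP [SBAR [S [VP [SBAR [S [VP [PP [NP [N = 11.

11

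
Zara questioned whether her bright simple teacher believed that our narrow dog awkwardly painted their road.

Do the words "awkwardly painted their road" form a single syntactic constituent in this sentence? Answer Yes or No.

The sequence corresponds to a single VP node — the verb phrase "awkwardly painted their road".

Yes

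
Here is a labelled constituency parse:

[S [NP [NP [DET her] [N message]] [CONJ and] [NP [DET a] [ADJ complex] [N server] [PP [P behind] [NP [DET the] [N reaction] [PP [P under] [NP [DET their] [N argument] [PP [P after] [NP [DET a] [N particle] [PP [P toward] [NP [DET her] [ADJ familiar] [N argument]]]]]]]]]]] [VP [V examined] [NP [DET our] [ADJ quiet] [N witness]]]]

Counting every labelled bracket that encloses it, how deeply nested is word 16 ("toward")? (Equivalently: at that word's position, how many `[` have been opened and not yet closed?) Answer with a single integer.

Counting open brackets not yet closed at "toward": [S [NP [NP [PP [NP [PP [NP [PP [NP [PP [P = 11.

11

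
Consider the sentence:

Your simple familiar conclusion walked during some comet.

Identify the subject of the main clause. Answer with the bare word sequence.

your simple familiar conclusion

The subject of the main clause is the NP immediately before the verb "walked": "your simple familiar conclusion".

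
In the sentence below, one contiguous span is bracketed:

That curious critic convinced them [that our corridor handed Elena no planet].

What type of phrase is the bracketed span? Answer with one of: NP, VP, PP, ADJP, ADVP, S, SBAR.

SBAR

"that" is the head of the bracketed span, so the span is a subordinate clause: SBAR.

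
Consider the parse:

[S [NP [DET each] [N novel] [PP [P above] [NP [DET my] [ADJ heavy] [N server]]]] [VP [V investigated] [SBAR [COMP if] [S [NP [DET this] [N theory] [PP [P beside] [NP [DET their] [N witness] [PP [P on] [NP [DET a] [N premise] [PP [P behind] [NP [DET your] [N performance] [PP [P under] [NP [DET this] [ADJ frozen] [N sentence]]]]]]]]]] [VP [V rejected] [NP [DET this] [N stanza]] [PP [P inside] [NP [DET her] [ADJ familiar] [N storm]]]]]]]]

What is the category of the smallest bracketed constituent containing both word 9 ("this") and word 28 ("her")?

S

Word 9 lies under S → VP → SBAR → S → NP → DET; word 28 lies under S → VP → SBAR → S → VP → PP → NP → DET. The lowest shared node is the S.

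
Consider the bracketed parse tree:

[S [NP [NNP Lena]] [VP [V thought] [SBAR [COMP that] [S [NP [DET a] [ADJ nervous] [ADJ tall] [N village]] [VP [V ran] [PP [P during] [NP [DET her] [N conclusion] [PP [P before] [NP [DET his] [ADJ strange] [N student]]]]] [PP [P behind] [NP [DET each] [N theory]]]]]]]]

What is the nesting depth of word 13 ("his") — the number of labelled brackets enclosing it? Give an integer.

10

Path from the root down to the word: S → VP → SBAR → S → VP → PP → NP → PP → NP → DET. That is 10 enclosing brackets.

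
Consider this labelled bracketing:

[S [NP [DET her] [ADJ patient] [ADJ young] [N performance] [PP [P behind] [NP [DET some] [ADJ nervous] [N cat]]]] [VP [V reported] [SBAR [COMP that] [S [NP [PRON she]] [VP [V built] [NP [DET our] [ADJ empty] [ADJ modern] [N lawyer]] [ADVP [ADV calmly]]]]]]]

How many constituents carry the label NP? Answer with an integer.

4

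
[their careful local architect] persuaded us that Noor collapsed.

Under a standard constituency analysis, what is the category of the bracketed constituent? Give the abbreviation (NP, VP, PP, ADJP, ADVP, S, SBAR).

NP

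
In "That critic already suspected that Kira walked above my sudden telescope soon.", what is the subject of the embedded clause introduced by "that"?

Kira

In the embedded clause introduced by "that" the verb is "walked"; the NP preceding it, "Kira", is the subject.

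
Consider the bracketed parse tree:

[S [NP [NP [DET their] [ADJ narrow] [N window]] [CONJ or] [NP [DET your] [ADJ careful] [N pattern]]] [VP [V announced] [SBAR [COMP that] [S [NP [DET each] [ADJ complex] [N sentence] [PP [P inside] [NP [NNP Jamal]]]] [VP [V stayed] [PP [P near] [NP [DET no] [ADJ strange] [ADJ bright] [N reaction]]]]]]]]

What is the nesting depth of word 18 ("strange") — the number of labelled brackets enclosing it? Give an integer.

8

Path from the root down to the word: S → VP → SBAR → S → VP → PP → NP → ADJ. That is 8 enclosing brackets.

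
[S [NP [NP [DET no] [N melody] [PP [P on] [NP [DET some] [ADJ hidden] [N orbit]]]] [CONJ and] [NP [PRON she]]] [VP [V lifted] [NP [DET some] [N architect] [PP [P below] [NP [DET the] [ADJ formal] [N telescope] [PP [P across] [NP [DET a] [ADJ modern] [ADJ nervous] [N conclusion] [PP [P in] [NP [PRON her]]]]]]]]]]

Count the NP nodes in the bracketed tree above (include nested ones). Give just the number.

8

Listing each NP by its span: [NP no melody on some hidden orbit and she]; [NP no melody on some hidden orbit]; [NP some hidden orbit]; [NP she]; [NP some architect below the formal telescope across a modern nervous conclusion in her]; [NP the formal telescope across a modern nervous conclusion in her] … — that makes 8.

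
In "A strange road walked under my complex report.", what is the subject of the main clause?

The subject of the main clause is the NP immediately before the verb "walked": "a strange road".

a strange road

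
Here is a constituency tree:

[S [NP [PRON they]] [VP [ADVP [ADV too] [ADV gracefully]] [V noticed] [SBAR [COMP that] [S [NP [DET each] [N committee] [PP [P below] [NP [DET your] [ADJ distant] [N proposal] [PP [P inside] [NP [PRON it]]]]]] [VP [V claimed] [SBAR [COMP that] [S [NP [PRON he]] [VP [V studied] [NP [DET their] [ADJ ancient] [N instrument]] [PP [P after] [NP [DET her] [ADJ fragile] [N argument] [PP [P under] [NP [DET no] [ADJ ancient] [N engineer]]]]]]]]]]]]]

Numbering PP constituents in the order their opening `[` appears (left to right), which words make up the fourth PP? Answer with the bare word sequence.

under no ancient engineer

The PP opening brackets appear, in order, over: "below your distant proposal inside it"; "inside it"; "after her fragile argument under no ancient engineer"; "under no ancient engineer". The fourth one spans "under no ancient engineer".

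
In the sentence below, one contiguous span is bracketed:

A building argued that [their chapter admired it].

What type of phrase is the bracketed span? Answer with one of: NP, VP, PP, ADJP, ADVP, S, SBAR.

The span is built around the head "admired" — a clause (S).

S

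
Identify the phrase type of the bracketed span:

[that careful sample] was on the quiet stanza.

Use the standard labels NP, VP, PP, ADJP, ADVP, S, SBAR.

NP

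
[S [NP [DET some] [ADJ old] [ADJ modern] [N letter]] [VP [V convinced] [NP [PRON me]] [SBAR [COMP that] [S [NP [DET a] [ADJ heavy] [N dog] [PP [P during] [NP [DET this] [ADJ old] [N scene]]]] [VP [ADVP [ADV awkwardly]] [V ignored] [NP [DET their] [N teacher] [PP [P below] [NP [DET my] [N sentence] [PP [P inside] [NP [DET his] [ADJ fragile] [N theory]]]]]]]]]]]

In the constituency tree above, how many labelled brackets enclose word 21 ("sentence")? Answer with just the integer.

9

Path from the root down to the word: S → VP → SBAR → S → VP → NP → PP → NP → N. That is 9 enclosing brackets.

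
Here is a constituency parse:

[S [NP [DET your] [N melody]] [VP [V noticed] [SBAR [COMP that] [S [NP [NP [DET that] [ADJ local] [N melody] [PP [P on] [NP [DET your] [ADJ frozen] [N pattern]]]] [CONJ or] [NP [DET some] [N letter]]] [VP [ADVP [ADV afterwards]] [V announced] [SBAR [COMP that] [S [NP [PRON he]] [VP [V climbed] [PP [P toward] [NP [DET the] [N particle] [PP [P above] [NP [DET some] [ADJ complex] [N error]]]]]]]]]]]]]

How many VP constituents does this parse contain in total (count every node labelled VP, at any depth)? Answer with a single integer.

The VP constituents are: [VP noticed that that local melody on your frozen pattern or some letter afterwards announced that he climbed toward the particle above some complex error]; [VP afterwards announced that he climbed toward the particle above some complex error]; [VP climbed toward the particle above some complex error]. Total: 3.

3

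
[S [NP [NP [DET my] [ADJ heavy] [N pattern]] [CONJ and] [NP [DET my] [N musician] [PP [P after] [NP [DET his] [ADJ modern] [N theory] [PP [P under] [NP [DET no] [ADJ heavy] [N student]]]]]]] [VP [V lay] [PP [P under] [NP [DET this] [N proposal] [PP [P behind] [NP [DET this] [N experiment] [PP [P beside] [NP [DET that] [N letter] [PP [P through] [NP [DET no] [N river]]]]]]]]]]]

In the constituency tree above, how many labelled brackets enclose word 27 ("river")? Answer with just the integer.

11

Counting open brackets not yet closed at "river": [S [VP [PP [NP [PP [NP [PP [NP [PP [NP [N = 11.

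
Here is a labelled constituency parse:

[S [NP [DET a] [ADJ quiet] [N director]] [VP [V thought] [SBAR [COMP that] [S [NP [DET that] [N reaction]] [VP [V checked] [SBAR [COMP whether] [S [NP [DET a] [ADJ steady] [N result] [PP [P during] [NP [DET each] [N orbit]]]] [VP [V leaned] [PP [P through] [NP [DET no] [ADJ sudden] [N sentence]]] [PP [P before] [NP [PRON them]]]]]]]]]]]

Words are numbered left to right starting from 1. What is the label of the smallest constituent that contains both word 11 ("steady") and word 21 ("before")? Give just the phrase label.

Both words fall inside [S a steady result during each orbit leaned through no sudden sentence before them] (words 10–22), and no smaller constituent contains them both. Label: S.

S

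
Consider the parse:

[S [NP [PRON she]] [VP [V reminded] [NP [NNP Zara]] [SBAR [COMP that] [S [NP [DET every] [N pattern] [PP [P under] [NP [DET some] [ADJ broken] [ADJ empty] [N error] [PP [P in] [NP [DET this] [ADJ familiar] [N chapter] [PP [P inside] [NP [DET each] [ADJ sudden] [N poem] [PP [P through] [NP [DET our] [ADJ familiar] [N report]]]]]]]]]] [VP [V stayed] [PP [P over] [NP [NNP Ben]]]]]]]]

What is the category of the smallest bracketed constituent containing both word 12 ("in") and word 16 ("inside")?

Both words fall inside [PP in this familiar chapter inside each sudden poem through our familiar report] (words 12–23), and no smaller constituent contains them both. Label: PP.

PP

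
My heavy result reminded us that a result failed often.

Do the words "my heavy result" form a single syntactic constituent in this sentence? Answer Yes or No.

The sequence corresponds to a single NP node — the noun phrase "my heavy result".

Yes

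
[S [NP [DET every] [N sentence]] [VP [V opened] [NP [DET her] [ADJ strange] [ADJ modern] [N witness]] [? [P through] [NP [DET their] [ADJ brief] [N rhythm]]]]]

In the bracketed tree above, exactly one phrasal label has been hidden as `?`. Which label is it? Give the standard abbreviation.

PP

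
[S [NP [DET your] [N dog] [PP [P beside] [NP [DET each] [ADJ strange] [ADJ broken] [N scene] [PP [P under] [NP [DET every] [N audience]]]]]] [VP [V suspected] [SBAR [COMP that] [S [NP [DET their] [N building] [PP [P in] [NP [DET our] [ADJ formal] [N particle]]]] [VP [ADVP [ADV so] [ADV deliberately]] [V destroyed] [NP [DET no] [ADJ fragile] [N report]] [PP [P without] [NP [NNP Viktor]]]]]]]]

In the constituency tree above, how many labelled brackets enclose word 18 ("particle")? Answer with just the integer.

8

Counting open brackets not yet closed at "particle": [S [VP [SBAR [S [NP [PP [NP [N = 8.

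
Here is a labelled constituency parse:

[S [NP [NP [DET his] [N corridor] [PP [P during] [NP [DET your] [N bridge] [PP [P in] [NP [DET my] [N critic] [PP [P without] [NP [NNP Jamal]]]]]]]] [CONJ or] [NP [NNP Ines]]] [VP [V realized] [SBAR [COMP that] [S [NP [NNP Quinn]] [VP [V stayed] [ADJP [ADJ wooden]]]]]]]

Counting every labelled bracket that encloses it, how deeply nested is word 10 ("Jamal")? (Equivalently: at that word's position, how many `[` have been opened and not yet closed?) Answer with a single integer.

10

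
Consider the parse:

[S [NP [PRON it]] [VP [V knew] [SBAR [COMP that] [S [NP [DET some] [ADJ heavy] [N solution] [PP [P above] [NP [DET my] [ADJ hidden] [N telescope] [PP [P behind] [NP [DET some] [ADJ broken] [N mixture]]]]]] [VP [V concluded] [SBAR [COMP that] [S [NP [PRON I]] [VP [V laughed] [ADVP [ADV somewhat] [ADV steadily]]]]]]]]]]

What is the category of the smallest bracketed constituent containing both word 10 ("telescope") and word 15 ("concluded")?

S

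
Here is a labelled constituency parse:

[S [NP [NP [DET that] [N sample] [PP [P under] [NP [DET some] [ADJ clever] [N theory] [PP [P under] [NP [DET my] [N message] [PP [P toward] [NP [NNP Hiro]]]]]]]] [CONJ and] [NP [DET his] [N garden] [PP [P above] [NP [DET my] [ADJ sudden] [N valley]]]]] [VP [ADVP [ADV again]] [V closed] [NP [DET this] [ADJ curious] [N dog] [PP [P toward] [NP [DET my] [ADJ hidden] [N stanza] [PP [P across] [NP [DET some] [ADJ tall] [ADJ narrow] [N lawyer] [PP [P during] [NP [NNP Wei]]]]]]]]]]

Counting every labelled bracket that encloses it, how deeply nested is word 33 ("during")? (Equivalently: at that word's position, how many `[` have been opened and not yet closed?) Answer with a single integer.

Counting open brackets not yet closed at "during": [S [VP [NP [PP [NP [PP [NP [PP [P = 9.

9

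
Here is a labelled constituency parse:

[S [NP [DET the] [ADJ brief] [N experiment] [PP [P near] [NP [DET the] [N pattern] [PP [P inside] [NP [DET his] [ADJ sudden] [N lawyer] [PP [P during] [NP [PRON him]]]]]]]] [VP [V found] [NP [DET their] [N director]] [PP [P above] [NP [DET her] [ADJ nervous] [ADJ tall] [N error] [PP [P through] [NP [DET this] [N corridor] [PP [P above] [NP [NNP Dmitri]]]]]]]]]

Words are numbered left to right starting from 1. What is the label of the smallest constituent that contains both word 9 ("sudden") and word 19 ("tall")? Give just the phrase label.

S

Both words fall inside [S the brief experiment near the pattern inside his sudden lawyer during him found their director above her nervous tall error through this corridor above Dmitri] (words 1–25), and no smaller constituent contains them both. Label: S.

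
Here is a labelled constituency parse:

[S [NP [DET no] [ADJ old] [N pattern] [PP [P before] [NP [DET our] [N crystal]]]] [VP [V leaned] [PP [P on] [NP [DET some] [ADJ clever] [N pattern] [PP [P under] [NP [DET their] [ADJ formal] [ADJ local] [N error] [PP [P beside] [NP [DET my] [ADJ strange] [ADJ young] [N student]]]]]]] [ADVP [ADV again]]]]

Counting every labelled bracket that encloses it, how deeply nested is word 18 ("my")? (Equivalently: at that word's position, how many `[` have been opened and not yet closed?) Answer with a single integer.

Counting open brackets not yet closed at "my": [S [VP [PP [NP [PP [NP [PP [NP [DET = 9.

9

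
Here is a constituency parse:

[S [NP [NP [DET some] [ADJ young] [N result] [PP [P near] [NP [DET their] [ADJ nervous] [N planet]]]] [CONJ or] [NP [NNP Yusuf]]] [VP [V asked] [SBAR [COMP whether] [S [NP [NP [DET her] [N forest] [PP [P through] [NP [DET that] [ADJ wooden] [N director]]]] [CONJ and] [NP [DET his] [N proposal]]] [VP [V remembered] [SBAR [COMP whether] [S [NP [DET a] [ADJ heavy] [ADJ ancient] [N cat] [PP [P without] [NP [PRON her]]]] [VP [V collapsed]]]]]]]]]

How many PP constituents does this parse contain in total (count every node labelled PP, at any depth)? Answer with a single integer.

Listing each PP by its span: [PP near their nervous planet]; [PP through that wooden director]; [PP without her] — that makes 3.

3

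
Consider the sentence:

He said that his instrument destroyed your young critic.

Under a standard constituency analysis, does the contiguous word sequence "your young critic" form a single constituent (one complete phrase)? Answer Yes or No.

These words form the whole noun phrase headed by "critic", so yes — one constituent.

Yes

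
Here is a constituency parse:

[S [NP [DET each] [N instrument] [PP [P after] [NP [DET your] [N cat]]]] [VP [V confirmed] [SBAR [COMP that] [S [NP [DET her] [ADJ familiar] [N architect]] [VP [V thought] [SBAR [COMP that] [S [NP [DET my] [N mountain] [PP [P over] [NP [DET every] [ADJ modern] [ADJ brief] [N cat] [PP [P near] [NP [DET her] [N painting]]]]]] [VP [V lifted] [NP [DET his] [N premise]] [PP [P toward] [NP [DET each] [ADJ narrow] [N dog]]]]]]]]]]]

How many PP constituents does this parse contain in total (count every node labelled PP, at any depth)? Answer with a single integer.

The PP constituents are: [PP after your cat]; [PP over every modern brief cat near her painting]; [PP near her painting]; [PP toward each narrow dog]. Total: 4.

4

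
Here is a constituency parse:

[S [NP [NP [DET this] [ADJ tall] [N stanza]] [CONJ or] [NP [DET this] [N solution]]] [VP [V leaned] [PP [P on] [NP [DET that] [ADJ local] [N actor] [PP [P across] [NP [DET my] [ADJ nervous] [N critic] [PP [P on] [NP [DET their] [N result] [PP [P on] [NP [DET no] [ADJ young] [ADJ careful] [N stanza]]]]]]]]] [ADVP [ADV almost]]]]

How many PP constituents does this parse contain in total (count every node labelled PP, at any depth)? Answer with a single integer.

4

Listing each PP by its span: [PP on that local actor across my nervous critic on their result on no young careful stanza]; [PP across my nervous critic on their result on no young careful stanza]; [PP on their result on no young careful stanza]; [PP on no young careful stanza] — that makes 4.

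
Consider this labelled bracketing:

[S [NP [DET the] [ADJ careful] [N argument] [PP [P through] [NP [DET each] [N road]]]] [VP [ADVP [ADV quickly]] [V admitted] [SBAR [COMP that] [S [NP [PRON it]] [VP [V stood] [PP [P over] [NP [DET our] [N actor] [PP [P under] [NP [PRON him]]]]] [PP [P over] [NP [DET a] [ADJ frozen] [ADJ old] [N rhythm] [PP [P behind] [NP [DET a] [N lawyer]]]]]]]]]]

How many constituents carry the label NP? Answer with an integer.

Scanning left to right, an opening `[NP` appears at word positions 1, 5, 10, 13, 16, 18, 23 — 7 in total.

7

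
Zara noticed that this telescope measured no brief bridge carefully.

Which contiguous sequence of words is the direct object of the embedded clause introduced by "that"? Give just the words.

no brief bridge

Within the embedded clause introduced by "that", the direct object of "measured" is "no brief bridge".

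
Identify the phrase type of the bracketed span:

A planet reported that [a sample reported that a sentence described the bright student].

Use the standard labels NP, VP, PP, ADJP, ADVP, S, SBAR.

The bracketed span "a sample reported that a sentence described the bright student" is headed by "reported", making it a clause (S).

S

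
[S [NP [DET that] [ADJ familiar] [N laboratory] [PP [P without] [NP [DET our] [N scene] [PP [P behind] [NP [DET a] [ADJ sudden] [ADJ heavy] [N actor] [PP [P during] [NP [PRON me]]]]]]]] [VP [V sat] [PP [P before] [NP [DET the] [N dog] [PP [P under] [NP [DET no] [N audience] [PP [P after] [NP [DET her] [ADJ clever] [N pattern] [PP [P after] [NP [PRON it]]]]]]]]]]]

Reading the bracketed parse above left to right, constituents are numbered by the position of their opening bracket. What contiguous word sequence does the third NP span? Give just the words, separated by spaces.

a sudden heavy actor during me

In left-to-right order the NP constituents are "that familiar laboratory without our scene behind a sudden heavy actor during me"; "our scene behind a sudden heavy actor during me"; "a sudden heavy actor during me"; "me"; "the dog under no audience after her clever pattern after it"; "no audience after her clever pattern after it"; "her clever pattern after it"; "it". Number 3 is "a sudden heavy actor during me".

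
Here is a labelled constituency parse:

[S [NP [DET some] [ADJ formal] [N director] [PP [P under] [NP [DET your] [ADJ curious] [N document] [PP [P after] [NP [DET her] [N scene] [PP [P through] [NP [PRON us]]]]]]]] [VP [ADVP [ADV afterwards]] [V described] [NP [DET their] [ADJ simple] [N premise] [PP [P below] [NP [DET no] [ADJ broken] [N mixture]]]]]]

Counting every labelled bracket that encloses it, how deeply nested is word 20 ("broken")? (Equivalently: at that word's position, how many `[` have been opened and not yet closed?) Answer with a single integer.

Path from the root down to the word: S → VP → NP → PP → NP → ADJ. That is 6 enclosing brackets.

6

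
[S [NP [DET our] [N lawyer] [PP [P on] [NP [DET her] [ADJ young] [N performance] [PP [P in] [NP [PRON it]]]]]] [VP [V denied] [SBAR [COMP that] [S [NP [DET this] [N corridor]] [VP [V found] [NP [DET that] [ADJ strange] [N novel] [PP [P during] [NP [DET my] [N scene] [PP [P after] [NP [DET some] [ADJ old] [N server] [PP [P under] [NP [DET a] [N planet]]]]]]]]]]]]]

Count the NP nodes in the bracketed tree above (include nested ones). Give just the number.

Scanning left to right, an opening `[NP` appears at word positions 1, 4, 8, 11, 14, 18, 21, 25 — 8 in total.

8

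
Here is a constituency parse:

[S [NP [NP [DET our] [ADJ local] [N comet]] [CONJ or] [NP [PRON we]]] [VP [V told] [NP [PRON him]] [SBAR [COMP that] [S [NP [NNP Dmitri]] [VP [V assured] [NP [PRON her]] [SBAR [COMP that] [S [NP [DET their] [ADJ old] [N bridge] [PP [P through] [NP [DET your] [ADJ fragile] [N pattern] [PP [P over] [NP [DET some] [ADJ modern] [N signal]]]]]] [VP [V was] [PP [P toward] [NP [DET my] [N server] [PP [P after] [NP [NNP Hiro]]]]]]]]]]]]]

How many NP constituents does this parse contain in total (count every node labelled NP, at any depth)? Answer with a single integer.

11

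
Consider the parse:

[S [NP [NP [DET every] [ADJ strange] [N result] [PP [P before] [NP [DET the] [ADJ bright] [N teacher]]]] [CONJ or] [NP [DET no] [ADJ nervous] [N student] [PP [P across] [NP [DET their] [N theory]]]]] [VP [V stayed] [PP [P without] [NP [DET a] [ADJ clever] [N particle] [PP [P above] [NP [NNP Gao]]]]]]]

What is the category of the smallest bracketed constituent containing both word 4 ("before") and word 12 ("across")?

NP

Word 4 lies under S → NP → NP → PP → P; word 12 lies under S → NP → NP → PP → P. The lowest shared node is the NP.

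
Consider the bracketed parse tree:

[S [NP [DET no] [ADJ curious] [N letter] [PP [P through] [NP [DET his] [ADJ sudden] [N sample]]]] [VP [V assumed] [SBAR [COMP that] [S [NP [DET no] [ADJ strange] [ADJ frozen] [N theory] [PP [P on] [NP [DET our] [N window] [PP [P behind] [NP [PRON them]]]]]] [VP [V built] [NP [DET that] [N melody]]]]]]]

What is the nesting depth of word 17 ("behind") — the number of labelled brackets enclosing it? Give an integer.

9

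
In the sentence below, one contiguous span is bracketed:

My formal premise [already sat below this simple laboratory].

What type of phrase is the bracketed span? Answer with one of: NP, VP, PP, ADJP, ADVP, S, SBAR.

VP

The bracketed span "already sat below this simple laboratory" is headed by "sat", making it a verb phrase (VP).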